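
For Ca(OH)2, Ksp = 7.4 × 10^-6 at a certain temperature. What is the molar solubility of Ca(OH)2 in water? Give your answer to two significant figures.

Ca(OH)2(s) <=> Ca^2+(aq) + 2 OH^-(aq)
Ksp = [Ca^2+][OH^-]^2
Let s = molar solubility. Then [Ca^2+] = s and [OH^-] = 2s.
So Ksp = s × (2s)^2 = 4s^3
s = (7.4 × 10^-6 / 4)^(1/3) = 1.2 × 10^-2 M

s ≈ 1.2 × 10^-2 M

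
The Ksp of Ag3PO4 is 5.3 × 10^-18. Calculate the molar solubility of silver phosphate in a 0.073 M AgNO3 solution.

Ag3PO4(s) <=> 3 Ag^+(aq) + PO4^3-(aq)
Ksp = [Ag^+]^3[PO4^3-]
Let s be the molar solubility in this solution. [Ag^+] = 0.073 + 3s ≈ 0.073, [PO4^3-] = s (since Ag^+ from AgNO3 dominates).
Ksp ≈ (0.073)^3 × s
s = 1.4 × 10^-14 M
Check: 3s = 4.1 × 10^-14 ≪ 0.073, so the approximation is valid.

s ≈ 1.4 x 10^-14 M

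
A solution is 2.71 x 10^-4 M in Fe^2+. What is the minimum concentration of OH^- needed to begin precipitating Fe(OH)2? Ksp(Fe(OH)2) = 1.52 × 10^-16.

Fe(OH)2(s) <=> Fe^2+ + 2 OH^-
Ksp = [Fe^2+][OH^-]^2
Precipitation begins when Q = Ksp. With [Fe^2+] = 2.71 x 10^-4 M:
1.52 × 10^-16 = (2.71 x 10^-4) × [OH^-]^2
[OH^-] = (1.52 × 10^-16 / 2.71 × 10^-4)^(1/2) = 7.49 x 10^-7 M

7.49 × 10^-7 M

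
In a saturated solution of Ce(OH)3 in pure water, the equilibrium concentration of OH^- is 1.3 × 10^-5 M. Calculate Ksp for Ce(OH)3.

9.5e-21

Ce(OH)3(s) ⇌ Ce^3+ + 3 OH^-
Stoichiometry gives [Ce^3+] = (1/3)[OH^-] = 4.33 x 10^-6 M.
Ksp = [Ce^3+][OH^-]^3
Ksp = 4.33 x 10^-6 × (1.3 x 10^-5)^3 = 9.5 × 10^-21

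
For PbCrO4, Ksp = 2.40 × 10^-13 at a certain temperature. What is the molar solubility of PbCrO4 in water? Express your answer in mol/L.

s ≈ 4.90 x 10^-7 M

PbCrO4(s) ⇌ Pb^2+(aq) + CrO4^2-(aq)
Ksp = [Pb^2+][CrO4^2-]
If s mol/L of PbCrO4 dissolves, [Pb^2+] = s and [CrO4^2-] = s.
Ksp = s × s = s^2
s = √(2.40 × 10^-13) = 4.90 × 10^-7 M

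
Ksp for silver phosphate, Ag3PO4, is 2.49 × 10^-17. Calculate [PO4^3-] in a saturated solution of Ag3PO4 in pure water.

3.10 × 10^-5 M

Ag3PO4(s) ⇌ 3 Ag^+(aq) + PO4^3-(aq)
Ksp = [Ag^+]^3[PO4^3-]
With molar solubility s: [Ag^+] = 3s, [PO4^3-] = s.
Substituting: Ksp = (3s)^3s = 27s^4
s = (2.49 × 10^-17 / 27)^(1/4) = 3.099 × 10^-5 M
[PO4^3-] = s = 3.10 × 10^-5 M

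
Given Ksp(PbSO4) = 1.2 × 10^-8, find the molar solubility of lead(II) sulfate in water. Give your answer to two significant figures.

PbSO4(s) ⇌ Pb^2+(aq) + SO4^2-(aq)
Ksp = [Pb^2+][SO4^2-]
If s mol/L of PbSO4 dissolves, [Pb^2+] = s and [SO4^2-] = s.
Ksp = s^2
s = √(1.2 × 10^-8) = 1.1 × 10^-4 M

s ≈ 1.1e-4 M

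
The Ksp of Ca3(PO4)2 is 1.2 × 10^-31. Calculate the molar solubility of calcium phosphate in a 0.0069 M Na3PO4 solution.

Ca3(PO4)2(s) <=> 3 Ca^2+ + 2 PO4^3-
Ksp = [Ca^2+]^3[PO4^3-]^2
If s mol/L dissolves here, [Ca^2+] = 3s, [PO4^3-] = 0.0069 + 2s ≈ 0.0069 (Ksp is small, so little additional dissolves).
Ksp ≈ (3s)^3 × (0.0069)^2
s = 4.5 × 10^-10 M
Check: 2s = 9.1 × 10^-10 ≪ 0.0069, so the approximation is valid.

4.5 x 10^-10 M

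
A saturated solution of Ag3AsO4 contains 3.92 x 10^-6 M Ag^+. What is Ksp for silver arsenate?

Ksp ≈ 7.87 x 10^-23

Ag3AsO4(s) ⇌ 3 Ag^+(aq) + AsO4^3-(aq)
Stoichiometry gives [AsO4^3-] = (1/3)[Ag^+] = 1.307 x 10^-6 M.
Ksp = [Ag^+]^3[AsO4^3-]
Ksp = (3.92 x 10^-6)^3 × 1.307 × 10^-6 = 7.87 × 10^-23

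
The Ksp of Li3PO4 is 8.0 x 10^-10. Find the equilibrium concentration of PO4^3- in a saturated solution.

[PO4^3-] ≈ 2.3e-3 M

Li3PO4(s) ⇌ 3 Li^+(aq) + PO4^3-(aq)
Ksp = [Li^+]^3[PO4^3-]
If s mol/L of Li3PO4 dissolves, [Li^+] = 3s and [PO4^3-] = s.
Substituting: Ksp = (3s)^3s = 27s^4
Solving, s = (8.0 x 10^-10/27)^(1/4) = 2.33 × 10^-3 M
[PO4^3-] = s = 2.3 x 10^-3 M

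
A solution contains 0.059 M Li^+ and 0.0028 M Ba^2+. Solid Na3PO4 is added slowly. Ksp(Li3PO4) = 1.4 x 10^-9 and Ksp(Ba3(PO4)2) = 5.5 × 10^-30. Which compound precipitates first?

Ba3(PO4)2

Precipitation of each salt starts when its ion product equals its Ksp.
For Li3PO4: 1.4 x 10^-9 = (0.059)^3 × [PO4^3-]  ⇒  [PO4^3-] = 6.8 × 10^-6 M.
For Ba3(PO4)2: 5.5 × 10^-30 = (0.0028)^3 × [PO4^3-]^2  ⇒  [PO4^3-] = 1.6 × 10^-11 M.
The salt with the lower threshold [PO4^3-] precipitates first: Ba3(PO4)2.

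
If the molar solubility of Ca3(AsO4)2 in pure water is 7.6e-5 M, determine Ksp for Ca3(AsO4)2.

2.7 × 10^-19

Ca3(AsO4)2(s) ⇌ 3 Ca^2+(aq) + 2 AsO4^3-(aq)
With molar solubility s: [Ca^2+] = 3s, [AsO4^3-] = 2s.
Ksp = [Ca^2+]^3[AsO4^3-]^2
Substituting: Ksp = (3s)^3(2s)^2 = 108s^5
Ksp = 108 × (7.6 x 10^-5)^5 = 2.7 × 10^-19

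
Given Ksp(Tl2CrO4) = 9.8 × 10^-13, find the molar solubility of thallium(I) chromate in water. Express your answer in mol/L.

Tl2CrO4(s) ⇌ 2 Tl^+ + CrO4^2-
Ksp = [Tl^+]^2[CrO4^2-]
With molar solubility s: [Tl^+] = 2s, [CrO4^2-] = s.
Ksp = (2s)^2s = 4s^3
Solving, s = (9.8 × 10^-13/4)^(1/3) = 6.3 x 10^-5 M

s ≈ 6.3e-5 M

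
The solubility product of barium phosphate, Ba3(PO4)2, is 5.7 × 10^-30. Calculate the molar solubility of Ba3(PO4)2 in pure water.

s ≈ 5.6 × 10^-7 M

Ba3(PO4)2(s) <=> 3 Ba^2+ + 2 PO4^3-
Ksp = [Ba^2+]^3[PO4^3-]^2
With molar solubility s: [Ba^2+] = 3s, [PO4^3-] = 2s.
Substituting: Ksp = (3s)^3(2s)^2 = 108s^5
s = (5.7 × 10^-30 / 108)^(1/5) = 5.6 x 10^-7 M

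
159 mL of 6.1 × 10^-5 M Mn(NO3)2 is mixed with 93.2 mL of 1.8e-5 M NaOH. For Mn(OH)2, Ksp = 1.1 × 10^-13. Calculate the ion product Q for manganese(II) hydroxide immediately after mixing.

Total volume = 159 + 93.2 = 252.2 mL.
[Mn^2+] = 6.1 × 10^-5 × (159/252.2) = 3.85 × 10^-5 M
[OH^-] = 1.8 x 10^-5 × (93.2/252.2) = 6.65 x 10^-6 M
Mn(OH)2(s) <=> Mn^2+ + 2 OH^-, so Q = [Mn^2+][OH^-]^2
Q = (3.85 x 10^-5)(6.65 × 10^-6)^2 = 1.7 × 10^-15
Q < Ksp, so no precipitate of Mn(OH)2 forms.

Q ≈ 1.7 × 10^-15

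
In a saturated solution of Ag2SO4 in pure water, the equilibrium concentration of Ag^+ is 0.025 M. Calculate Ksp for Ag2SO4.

Ag2SO4(s) ⇌ 2 Ag^+(aq) + SO4^2-(aq)
Stoichiometry gives [SO4^2-] = (1/2)[Ag^+] = 1.25 × 10^-2 M.
Ksp = [Ag^+]^2[SO4^2-]
Ksp = (2.5 × 10^-2)^2 × 1.25 × 10^-2 = 7.8 × 10^-6

Ksp = 7.8e-6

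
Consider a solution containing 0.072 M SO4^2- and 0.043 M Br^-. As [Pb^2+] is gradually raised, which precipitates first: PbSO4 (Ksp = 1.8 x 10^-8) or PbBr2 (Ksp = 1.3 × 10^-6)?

PbSO4

Precipitation of each salt starts when its ion product equals its Ksp.
For PbSO4: 1.8 x 10^-8 = 0.072 × [Pb^2+]  ⇒  [Pb^2+] = 2.5 × 10^-7 M.
For PbBr2: 1.3 × 10^-6 = (0.043)^2 × [Pb^2+]  ⇒  [Pb^2+] = 7.0 x 10^-4 M.
The salt with the lower threshold [Pb^2+] precipitates first: PbSO4.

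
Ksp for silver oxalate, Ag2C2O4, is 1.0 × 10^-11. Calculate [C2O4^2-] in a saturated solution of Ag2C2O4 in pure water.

Ag2C2O4(s) <=> 2 Ag^+ + C2O4^2-
Ksp = [Ag^+]^2[C2O4^2-]
If s mol/L of Ag2C2O4 dissolves, [Ag^+] = 2s and [C2O4^2-] = s.
So Ksp = (2s)^2 × s = 4s^3
s^3 = 1.0 × 10^-11 / 4, so s = 1.36 x 10^-4 M
[C2O4^2-] = s = 1.4 x 10^-4 M

[C2O4^2-] ≈ 1.4 x 10^-4 M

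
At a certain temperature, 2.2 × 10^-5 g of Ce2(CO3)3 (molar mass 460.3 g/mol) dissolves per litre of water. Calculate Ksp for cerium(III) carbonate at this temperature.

Molar solubility s = (2.2 × 10^-5 g/L) / (460.3 g/mol) = 4.78 x 10^-8 M.
Ce2(CO3)3(s) <=> 2 Ce^3+(aq) + 3 CO3^2-(aq)
With molar solubility s: [Ce^3+] = 2s, [CO3^2-] = 3s.
Ksp = [Ce^3+]^2[CO3^2-]^3
Substituting: Ksp = (2s)^2(3s)^3 = 108s^5
Ksp = 108 × (4.78 × 10^-8)^5 = 2.7 x 10^-35

Ksp = 2.7e-35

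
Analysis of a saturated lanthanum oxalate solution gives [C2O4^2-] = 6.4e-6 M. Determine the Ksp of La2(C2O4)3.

La2(C2O4)3(s) ⇌ 2 La^3+ + 3 C2O4^2-
Stoichiometry gives [La^3+] = (2/3)[C2O4^2-] = 4.27 x 10^-6 M.
Ksp = [La^3+]^2[C2O4^2-]^3
Ksp = (4.27 × 10^-6)^2 × (6.4 × 10^-6)^3 = 4.8 x 10^-27

Ksp = 4.8e-27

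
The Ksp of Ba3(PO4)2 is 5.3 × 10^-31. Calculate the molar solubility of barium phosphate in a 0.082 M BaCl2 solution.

s ≈ 1.6e-14 M

Ba3(PO4)2(s) ⇌ 3 Ba^2+(aq) + 2 PO4^3-(aq)
Ksp = [Ba^2+]^3[PO4^3-]^2
Let s = moles of Ba3(PO4)2 that dissolve per litre. [Ba^2+] = 0.082 + 3s ≈ 0.082, [PO4^3-] = 2s (common-ion effect: Ba^2+ is already 0.082 M).
Ksp ≈ (0.082)^3 × (2s)^2
s = 1.6 × 10^-14 M
Check: 3s = 4.7 × 10^-14 ≪ 0.082, so the approximation is valid.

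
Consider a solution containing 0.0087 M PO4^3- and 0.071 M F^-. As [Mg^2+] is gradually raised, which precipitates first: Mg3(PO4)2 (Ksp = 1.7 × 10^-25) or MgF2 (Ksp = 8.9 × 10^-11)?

MgF2

Precipitation of each salt starts when its ion product equals its Ksp.
For Mg3(PO4)2: 1.7 × 10^-25 = (0.0087)^2 × [Mg^2+]^3  ⇒  [Mg^2+] = 1.3 × 10^-7 M.
For MgF2: 8.9 × 10^-11 = (0.071)^2 × [Mg^2+]  ⇒  [Mg^2+] = 1.8 × 10^-8 M.
The salt with the lower threshold [Mg^2+] precipitates first: MgF2.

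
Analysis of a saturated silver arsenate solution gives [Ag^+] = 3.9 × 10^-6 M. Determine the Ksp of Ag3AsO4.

Ag3AsO4(s) ⇌ 3 Ag^+(aq) + AsO4^3-(aq)
Stoichiometry gives [AsO4^3-] = (1/3)[Ag^+] = 1.30 x 10^-6 M.
Ksp = [Ag^+]^3[AsO4^3-]
Ksp = (3.9 × 10^-6)^3 × 1.30 x 10^-6 = 7.7 × 10^-23

7.7e-23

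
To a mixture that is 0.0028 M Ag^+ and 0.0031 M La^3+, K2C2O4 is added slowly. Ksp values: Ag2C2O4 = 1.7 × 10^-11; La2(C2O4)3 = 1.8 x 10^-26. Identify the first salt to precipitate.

Each salt begins to precipitate when Q = Ksp, i.e. when [C2O4^2-] reaches its threshold.
For Ag2C2O4: 1.7 × 10^-11 = (0.0028)^2 × [C2O4^2-]  ⇒  [C2O4^2-] = 2.2 × 10^-6 M.
For La2(C2O4)3: 1.8 x 10^-26 = (0.0031)^2 × [C2O4^2-]^3  ⇒  [C2O4^2-] = 1.2 × 10^-7 M.
The salt with the lower threshold [C2O4^2-] precipitates first: La2(C2O4)3.

La2(C2O4)3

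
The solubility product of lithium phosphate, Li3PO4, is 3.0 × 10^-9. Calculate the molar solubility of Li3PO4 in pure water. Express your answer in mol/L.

Li3PO4(s) ⇌ 3 Li^+(aq) + PO4^3-(aq)
Ksp = [Li^+]^3[PO4^3-]
With molar solubility s: [Li^+] = 3s, [PO4^3-] = s.
So Ksp = (3s)^3 × s = 27s^4
s^4 = 3.0 × 10^-9 / 27, so s = 3.2 × 10^-3 M

s ≈ 3.2 × 10^-3 M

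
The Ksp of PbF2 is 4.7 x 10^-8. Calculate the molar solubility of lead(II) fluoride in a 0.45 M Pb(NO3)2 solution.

PbF2(s) ⇌ Pb^2+(aq) + 2 F^-(aq)
Ksp = [Pb^2+][F^-]^2
If s mol/L dissolves here, [Pb^2+] = 0.45 + s ≈ 0.45, [F^-] = 2s (since Pb^2+ from Pb(NO3)2 dominates).
Ksp ≈ 0.45 × (2s)^2
s = 1.6 × 10^-4 M
Check: s = 1.6 × 10^-4 ≪ 0.45, so the approximation is valid.

s = 1.6 x 10^-4 M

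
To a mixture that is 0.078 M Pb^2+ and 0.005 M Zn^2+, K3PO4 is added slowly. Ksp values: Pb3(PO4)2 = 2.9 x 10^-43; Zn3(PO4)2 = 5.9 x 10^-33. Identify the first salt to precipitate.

Pb3(PO4)2

Precipitation of each salt starts when its ion product equals its Ksp.
For Pb3(PO4)2: 2.9 x 10^-43 = (0.078)^3 × [PO4^3-]^2  ⇒  [PO4^3-] = 2.5 × 10^-20 M.
For Zn3(PO4)2: 5.9 x 10^-33 = (0.005)^3 × [PO4^3-]^2  ⇒  [PO4^3-] = 2.2 × 10^-13 M.
The salt with the lower threshold [PO4^3-] precipitates first: Pb3(PO4)2.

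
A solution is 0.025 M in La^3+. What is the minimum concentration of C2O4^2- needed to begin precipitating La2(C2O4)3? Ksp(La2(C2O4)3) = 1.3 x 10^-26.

La2(C2O4)3(s) <=> 2 La^3+ + 3 C2O4^2-
Ksp = [La^3+]^2[C2O4^2-]^3
Precipitation begins when Q = Ksp. With [La^3+] = 0.025 M:
1.3 x 10^-26 = (0.025)^2 × [C2O4^2-]^3
[C2O4^2-] = (1.3 x 10^-26 / 6.25 × 10^-4)^(1/3) = 2.8 × 10^-8 M

[C2O4^2-] ≈ 2.8 x 10^-8 M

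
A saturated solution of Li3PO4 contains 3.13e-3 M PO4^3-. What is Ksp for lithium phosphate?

Ksp = 2.59 × 10^-9

Li3PO4(s) ⇌ 3 Li^+ + PO4^3-
Stoichiometry gives [Li^+] = (3/1)[PO4^3-] = 9.390 x 10^-3 M.
Ksp = [Li^+]^3[PO4^3-]
Ksp = (9.390 x 10^-3)^3 × 3.13 x 10^-3 = 2.59 x 10^-9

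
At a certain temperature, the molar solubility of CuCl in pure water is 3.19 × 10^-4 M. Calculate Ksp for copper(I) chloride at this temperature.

Ksp = 1.02e-7

CuCl(s) <=> Cu^+ + Cl^-
With molar solubility s: [Cu^+] = s, [Cl^-] = s.
Ksp = [Cu^+][Cl^-]
Ksp = (s)(s) = s^2
Ksp = (3.19 × 10^-4)^2 = 1.02 × 10^-7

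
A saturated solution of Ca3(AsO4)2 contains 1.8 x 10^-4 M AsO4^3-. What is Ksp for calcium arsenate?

Ksp = 6.4e-19

Ca3(AsO4)2(s) ⇌ 3 Ca^2+(aq) + 2 AsO4^3-(aq)
Stoichiometry gives [Ca^2+] = (3/2)[AsO4^3-] = 2.70 × 10^-4 M.
Ksp = [Ca^2+]^3[AsO4^3-]^2
Ksp = (2.70 × 10^-4)^3 × (1.8 × 10^-4)^2 = 6.4 × 10^-19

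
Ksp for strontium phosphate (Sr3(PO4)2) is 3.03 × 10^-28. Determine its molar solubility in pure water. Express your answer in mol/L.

s = 1.23e-6 M

Sr3(PO4)2(s) ⇌ 3 Sr^2+ + 2 PO4^3-
Ksp = [Sr^2+]^3[PO4^3-]^2
Let s = molar solubility. Then [Sr^2+] = 3s and [PO4^3-] = 2s.
So Ksp = (3s)^3 × (2s)^2 = 108s^5
Solving, s = (3.03 × 10^-28/108)^(1/5) = 1.23 × 10^-6 M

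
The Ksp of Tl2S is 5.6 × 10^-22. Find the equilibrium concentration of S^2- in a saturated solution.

Tl2S(s) ⇌ 2 Tl^+(aq) + S^2-(aq)
Ksp = [Tl^+]^2[S^2-]
If s mol/L of Tl2S dissolves, [Tl^+] = 2s and [S^2-] = s.
Ksp = (2s)^2s = 4s^3
s^3 = 5.6 × 10^-22 / 4, so s = 5.19 × 10^-8 M
[S^2-] = s = 5.2 × 10^-8 M

[S^2-] ≈ 5.2 × 10^-8 M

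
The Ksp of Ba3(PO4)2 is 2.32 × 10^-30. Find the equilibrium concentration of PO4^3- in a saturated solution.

Ba3(PO4)2(s) ⇌ 3 Ba^2+(aq) + 2 PO4^3-(aq)
Ksp = [Ba^2+]^3[PO4^3-]^2
With molar solubility s: [Ba^2+] = 3s, [PO4^3-] = 2s.
Substituting: Ksp = (3s)^3(2s)^2 = 108s^5
s = (2.32 × 10^-30 / 108)^(1/5) = 4.639 x 10^-7 M
[PO4^3-] = 2s = 9.28 x 10^-7 M

9.28 × 10^-7 M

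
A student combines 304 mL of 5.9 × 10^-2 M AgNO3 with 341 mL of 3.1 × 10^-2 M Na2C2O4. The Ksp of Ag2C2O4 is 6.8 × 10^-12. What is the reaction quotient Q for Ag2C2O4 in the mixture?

Q = 1.3e-5

Total volume = 304 + 341 = 645 mL.
[Ag^+] = 5.9 x 10^-2 × (304/645) = 2.78 × 10^-2 M
[C2O4^2-] = 3.1 x 10^-2 × (341/645) = 1.64 × 10^-2 M
Ag2C2O4(s) <=> 2 Ag^+(aq) + C2O4^2-(aq), so Q = [Ag^+]^2[C2O4^2-]
Q = (2.78 × 10^-2)^2(1.64 x 10^-2) = 1.3 × 10^-5
Q > Ksp, so Ag2C2O4 will precipitate.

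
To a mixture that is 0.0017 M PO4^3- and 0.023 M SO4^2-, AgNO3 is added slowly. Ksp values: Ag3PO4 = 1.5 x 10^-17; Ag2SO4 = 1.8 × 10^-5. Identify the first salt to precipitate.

Each salt begins to precipitate when Q = Ksp, i.e. when [Ag^+] reaches its threshold.
For Ag3PO4: 1.5 x 10^-17 = 0.0017 × [Ag^+]^3  ⇒  [Ag^+] = 2.1 x 10^-5 M.
For Ag2SO4: 1.8 × 10^-5 = 0.023 × [Ag^+]^2  ⇒  [Ag^+] = 2.8 × 10^-2 M.
The salt with the lower threshold [Ag^+] precipitates first: Ag3PO4.

Ag3PO4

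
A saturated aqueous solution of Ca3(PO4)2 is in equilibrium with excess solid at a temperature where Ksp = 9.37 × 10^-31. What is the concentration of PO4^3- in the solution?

[PO4^3-] ≈ 7.74 x 10^-7 M

Ca3(PO4)2(s) ⇌ 3 Ca^2+ + 2 PO4^3-
Ksp = [Ca^2+]^3[PO4^3-]^2
If s mol/L of Ca3(PO4)2 dissolves, [Ca^2+] = 3s and [PO4^3-] = 2s.
Ksp = (3s)^3(2s)^2 = 108s^5
s = (9.37 × 10^-31 / 108)^(1/5) = 3.870 × 10^-7 M
[PO4^3-] = 2s = 7.74 x 10^-7 M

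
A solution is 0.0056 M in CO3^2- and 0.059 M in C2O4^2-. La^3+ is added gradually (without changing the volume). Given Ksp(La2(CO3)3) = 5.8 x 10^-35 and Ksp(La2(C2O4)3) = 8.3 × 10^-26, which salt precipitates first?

La2(CO3)3

Each salt begins to precipitate when Q = Ksp, i.e. when [La^3+] reaches its threshold.
For La2(CO3)3: 5.8 x 10^-35 = (0.0056)^3 × [La^3+]^2  ⇒  [La^3+] = 1.8 x 10^-14 M.
For La2(C2O4)3: 8.3 × 10^-26 = (0.059)^3 × [La^3+]^2  ⇒  [La^3+] = 2.0 x 10^-11 M.
The salt with the lower threshold [La^3+] precipitates first: La2(CO3)3.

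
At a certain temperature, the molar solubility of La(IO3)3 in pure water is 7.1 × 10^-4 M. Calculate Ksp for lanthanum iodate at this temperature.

Ksp = 6.9 x 10^-12

La(IO3)3(s) ⇌ La^3+ + 3 IO3^-
Let s = molar solubility. Then [La^3+] = s and [IO3^-] = 3s.
Ksp = [La^3+][IO3^-]^3
Ksp = s(3s)^3 = 27s^4
With s = 7.1 x 10^-4: Ksp = 6.9 × 10^-12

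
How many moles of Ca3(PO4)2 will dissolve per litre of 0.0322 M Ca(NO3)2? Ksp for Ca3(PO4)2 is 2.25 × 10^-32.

Ca3(PO4)2(s) ⇌ 3 Ca^2+ + 2 PO4^3-
Ksp = [Ca^2+]^3[PO4^3-]^2
Let s be the molar solubility in this solution. [Ca^2+] = 0.0322 + 3s ≈ 0.0322, [PO4^3-] = 2s (since Ca^2+ from Ca(NO3)2 dominates).
Ksp ≈ (0.0322)^3 × (2s)^2
s = 1.30 x 10^-14 M
Check: 3s = 3.9 × 10^-14 ≪ 0.0322, so the approximation is valid.

s = 1.30e-14 M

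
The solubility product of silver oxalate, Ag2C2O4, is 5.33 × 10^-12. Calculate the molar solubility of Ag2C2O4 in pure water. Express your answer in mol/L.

Ag2C2O4(s) <=> 2 Ag^+(aq) + C2O4^2-(aq)
Ksp = [Ag^+]^2[C2O4^2-]
Let s = molar solubility. Then [Ag^+] = 2s and [C2O4^2-] = s.
So Ksp = (2s)^2 × s = 4s^3
Solving, s = (5.33 × 10^-12/4)^(1/3) = 1.10 × 10^-4 M

s = 1.10e-4 M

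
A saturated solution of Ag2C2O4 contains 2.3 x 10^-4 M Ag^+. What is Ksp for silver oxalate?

Ag2C2O4(s) ⇌ 2 Ag^+ + C2O4^2-
Stoichiometry gives [C2O4^2-] = (1/2)[Ag^+] = 1.15 × 10^-4 M.
Ksp = [Ag^+]^2[C2O4^2-]
Ksp = (2.3 × 10^-4)^2 × 1.15 × 10^-4 = 6.1 x 10^-12

Ksp = 6.1 × 10^-12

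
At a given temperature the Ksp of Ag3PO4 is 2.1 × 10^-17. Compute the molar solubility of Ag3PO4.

s = 3.0e-5 M

Ag3PO4(s) <=> 3 Ag^+(aq) + PO4^3-(aq)
Ksp = [Ag^+]^3[PO4^3-]
With molar solubility s: [Ag^+] = 3s, [PO4^3-] = s.
Substituting: Ksp = (3s)^3s = 27s^4
Solving, s = (2.1 × 10^-17/27)^(1/4) = 3.0 x 10^-5 M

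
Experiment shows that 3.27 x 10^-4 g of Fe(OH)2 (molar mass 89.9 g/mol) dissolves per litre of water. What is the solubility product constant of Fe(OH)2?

Molar solubility s = (3.27 × 10^-4 g/L) / (89.9 g/mol) = 3.637 × 10^-6 M.
Fe(OH)2(s) <=> Fe^2+ + 2 OH^-
If s mol/L of Fe(OH)2 dissolves, [Fe^2+] = s and [OH^-] = 2s.
Ksp = [Fe^2+][OH^-]^2
Ksp = s(2s)^2 = 4s^3
Ksp = 4 × (3.637 × 10^-6)^3 = 1.92 x 10^-16

Ksp ≈ 1.92e-16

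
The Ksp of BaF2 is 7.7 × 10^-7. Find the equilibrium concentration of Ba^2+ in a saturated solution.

BaF2(s) ⇌ Ba^2+ + 2 F^-
Ksp = [Ba^2+][F^-]^2
For each mole of BaF2 that dissolves: [Ba^2+] = s, [F^-] = 2s.
Ksp = s(2s)^2 = 4s^3
s^3 = 7.7 × 10^-7 / 4, so s = 5.77 × 10^-3 M
[Ba^2+] = s = 5.8 × 10^-3 M

[Ba^2+] ≈ 5.8e-3 M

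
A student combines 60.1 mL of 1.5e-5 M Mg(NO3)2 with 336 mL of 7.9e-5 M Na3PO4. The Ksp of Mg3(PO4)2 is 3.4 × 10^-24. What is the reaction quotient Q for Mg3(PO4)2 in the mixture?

Q = 5.3 x 10^-26

Total volume = 60.1 + 336 = 396.1 mL.
[Mg^2+] = 1.5 × 10^-5 × (60.1/396.1) = 2.28 x 10^-6 M
[PO4^3-] = 7.9 × 10^-5 × (336/396.1) = 6.70 × 10^-5 M
Mg3(PO4)2(s) <=> 3 Mg^2+(aq) + 2 PO4^3-(aq), so Q = [Mg^2+]^3[PO4^3-]^2
Q = (2.28 x 10^-6)^3(6.70 x 10^-5)^2 = 5.3 × 10^-26
Q < Ksp, so no precipitate of Mg3(PO4)2 forms.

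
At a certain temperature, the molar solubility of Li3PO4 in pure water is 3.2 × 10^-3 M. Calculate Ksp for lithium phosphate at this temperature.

Ksp ≈ 2.8 × 10^-9

Li3PO4(s) ⇌ 3 Li^+(aq) + PO4^3-(aq)
With molar solubility s: [Li^+] = 3s, [PO4^3-] = s.
Ksp = [Li^+]^3[PO4^3-]
Ksp = (3s)^3s = 27s^4
Ksp = 27 × (3.2 x 10^-3)^4 = 2.8 × 10^-9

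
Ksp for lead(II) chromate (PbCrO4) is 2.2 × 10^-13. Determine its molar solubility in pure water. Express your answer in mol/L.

PbCrO4(s) <=> Pb^2+ + CrO4^2-
Ksp = [Pb^2+][CrO4^2-]
If s mol/L of PbCrO4 dissolves, [Pb^2+] = s and [CrO4^2-] = s.
Ksp = (s)(s) = s^2
s = √(2.2 × 10^-13) = 4.7 × 10^-7 M

s = 4.7 × 10^-7 M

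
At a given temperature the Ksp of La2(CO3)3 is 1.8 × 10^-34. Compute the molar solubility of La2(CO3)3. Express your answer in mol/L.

La2(CO3)3(s) <=> 2 La^3+ + 3 CO3^2-
Ksp = [La^3+]^2[CO3^2-]^3
Let s = molar solubility. Then [La^3+] = 2s and [CO3^2-] = 3s.
So Ksp = (2s)^2 × (3s)^3 = 108s^5
s = (1.8 × 10^-34 / 108)^(1/5) = 7.0 × 10^-8 M

7.0 × 10^-8 M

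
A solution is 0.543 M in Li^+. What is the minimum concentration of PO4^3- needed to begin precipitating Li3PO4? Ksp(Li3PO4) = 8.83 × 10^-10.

5.52 × 10^-9 M

Li3PO4(s) ⇌ 3 Li^+(aq) + PO4^3-(aq)
Ksp = [Li^+]^3[PO4^3-]
Precipitation begins when Q = Ksp. With [Li^+] = 0.543 M:
8.83 × 10^-10 = (0.543)^3 × [PO4^3-]
[PO4^3-] = (8.83 × 10^-10 / 1.601 × 10^-1) = 5.52 x 10^-9 M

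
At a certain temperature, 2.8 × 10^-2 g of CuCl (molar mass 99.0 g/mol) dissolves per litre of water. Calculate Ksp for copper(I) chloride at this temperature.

8.0 × 10^-8

Molar solubility s = (2.8 x 10^-2 g/L) / (99.0 g/mol) = 2.83 × 10^-4 M.
CuCl(s) <=> Cu^+(aq) + Cl^-(aq)
If s mol/L of CuCl dissolves, [Cu^+] = s and [Cl^-] = s.
Ksp = [Cu^+][Cl^-]
Ksp = s^2
Ksp = (2.83 × 10^-4)^2 = 8.0 × 10^-8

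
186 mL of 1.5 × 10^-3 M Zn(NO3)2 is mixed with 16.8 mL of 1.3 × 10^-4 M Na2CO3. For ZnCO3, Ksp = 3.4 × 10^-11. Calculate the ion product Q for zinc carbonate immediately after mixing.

Q = 1.5 x 10^-8

Total volume = 186 + 16.8 = 202.8 mL.
[Zn^2+] = 1.5 × 10^-3 × (186/202.8) = 1.38 x 10^-3 M
[CO3^2-] = 1.3 × 10^-4 × (16.8/202.8) = 1.08 × 10^-5 M
ZnCO3(s) ⇌ Zn^2+(aq) + CO3^2-(aq), so Q = [Zn^2+][CO3^2-]
Q = (1.38 x 10^-3)(1.08 × 10^-5) = 1.5 × 10^-8
Q > Ksp, so ZnCO3 will precipitate.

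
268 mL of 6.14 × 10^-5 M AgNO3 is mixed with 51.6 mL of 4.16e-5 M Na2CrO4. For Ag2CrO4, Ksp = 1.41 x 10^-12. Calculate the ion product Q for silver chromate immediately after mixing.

Total volume = 268 + 51.6 = 319.6 mL.
[Ag^+] = 6.14 × 10^-5 × (268/319.6) = 5.149 x 10^-5 M
[CrO4^2-] = 4.16 x 10^-5 × (51.6/319.6) = 6.716 x 10^-6 M
Ag2CrO4(s) <=> 2 Ag^+(aq) + CrO4^2-(aq), so Q = [Ag^+]^2[CrO4^2-]
Q = (5.149 × 10^-5)^2(6.716 × 10^-6) = 1.78 × 10^-14
Q < Ksp, so no precipitate of Ag2CrO4 forms.

Q = 1.78e-14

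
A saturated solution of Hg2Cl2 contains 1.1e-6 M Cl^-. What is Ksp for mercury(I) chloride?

Hg2Cl2(s) ⇌ Hg2^2+ + 2 Cl^-
Stoichiometry gives [Hg2^2+] = (1/2)[Cl^-] = 5.50 × 10^-7 M.
Ksp = [Hg2^2+][Cl^-]^2
Ksp = 5.50 × 10^-7 × (1.1 × 10^-6)^2 = 6.7 × 10^-19

6.7e-19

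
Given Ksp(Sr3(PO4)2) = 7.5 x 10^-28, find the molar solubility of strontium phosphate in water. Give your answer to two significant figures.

Sr3(PO4)2(s) ⇌ 3 Sr^2+(aq) + 2 PO4^3-(aq)
Ksp = [Sr^2+]^3[PO4^3-]^2
With molar solubility s: [Sr^2+] = 3s, [PO4^3-] = 2s.
Ksp = (3s)^3(2s)^2 = 108s^5
s = (7.5 x 10^-28 / 108)^(1/5) = 1.5 × 10^-6 M

s ≈ 1.5e-6 M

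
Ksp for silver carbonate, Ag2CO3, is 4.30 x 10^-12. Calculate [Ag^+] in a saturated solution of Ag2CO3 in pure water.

Ag2CO3(s) ⇌ 2 Ag^+(aq) + CO3^2-(aq)
Ksp = [Ag^+]^2[CO3^2-]
Let s = molar solubility. Then [Ag^+] = 2s and [CO3^2-] = s.
Substituting: Ksp = (2s)^2s = 4s^3
s = (4.30 x 10^-12 / 4)^(1/3) = 1.024 × 10^-4 M
[Ag^+] = 2s = 2.05 × 10^-4 M

[Ag^+] = 2.05 x 10^-4 M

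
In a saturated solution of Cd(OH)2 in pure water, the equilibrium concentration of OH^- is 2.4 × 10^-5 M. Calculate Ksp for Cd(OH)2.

6.9e-15

Cd(OH)2(s) ⇌ Cd^2+ + 2 OH^-
Stoichiometry gives [Cd^2+] = (1/2)[OH^-] = 1.20 x 10^-5 M.
Ksp = [Cd^2+][OH^-]^2
Ksp = 1.20 × 10^-5 × (2.4 × 10^-5)^2 = 6.9 × 10^-15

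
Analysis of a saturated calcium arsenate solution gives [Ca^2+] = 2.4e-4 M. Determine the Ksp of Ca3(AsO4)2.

Ca3(AsO4)2(s) ⇌ 3 Ca^2+ + 2 AsO4^3-
Stoichiometry gives [AsO4^3-] = (2/3)[Ca^2+] = 1.60 × 10^-4 M.
Ksp = [Ca^2+]^3[AsO4^3-]^2
Ksp = (2.4 × 10^-4)^3 × (1.60 × 10^-4)^2 = 3.5 × 10^-19

Ksp = 3.5e-19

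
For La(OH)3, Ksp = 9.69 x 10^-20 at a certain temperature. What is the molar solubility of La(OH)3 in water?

La(OH)3(s) ⇌ La^3+(aq) + 3 OH^-(aq)
Ksp = [La^3+][OH^-]^3
For each mole of La(OH)3 that dissolves: [La^3+] = s, [OH^-] = 3s.
Substituting: Ksp = s(3s)^3 = 27s^4
s = (9.69 x 10^-20 / 27)^(1/4) = 7.74 × 10^-6 M

s ≈ 7.74 x 10^-6 M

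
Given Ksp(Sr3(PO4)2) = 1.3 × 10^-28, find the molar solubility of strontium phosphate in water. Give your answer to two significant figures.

Sr3(PO4)2(s) ⇌ 3 Sr^2+(aq) + 2 PO4^3-(aq)
Ksp = [Sr^2+]^3[PO4^3-]^2
With molar solubility s: [Sr^2+] = 3s, [PO4^3-] = 2s.
So Ksp = (3s)^3 × (2s)^2 = 108s^5
s^5 = 1.3 × 10^-28 / 108, so s = 1.0 x 10^-6 M

s ≈ 1.0 × 10^-6 M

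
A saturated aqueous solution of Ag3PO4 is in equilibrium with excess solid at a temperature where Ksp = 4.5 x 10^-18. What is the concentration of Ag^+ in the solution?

Ag3PO4(s) ⇌ 3 Ag^+ + PO4^3-
Ksp = [Ag^+]^3[PO4^3-]
For each mole of Ag3PO4 that dissolves: [Ag^+] = 3s, [PO4^3-] = s.
Ksp = (3s)^3s = 27s^4
s = (4.5 x 10^-18 / 27)^(1/4) = 2.02 × 10^-5 M
[Ag^+] = 3s = 6.1 × 10^-5 M

[Ag^+] = 6.1 x 10^-5 M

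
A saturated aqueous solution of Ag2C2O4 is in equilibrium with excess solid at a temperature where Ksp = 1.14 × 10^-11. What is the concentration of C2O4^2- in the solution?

Ag2C2O4(s) ⇌ 2 Ag^+ + C2O4^2-
Ksp = [Ag^+]^2[C2O4^2-]
For each mole of Ag2C2O4 that dissolves: [Ag^+] = 2s, [C2O4^2-] = s.
Ksp = (2s)^2s = 4s^3
s = (1.14 × 10^-11 / 4)^(1/3) = 1.418 x 10^-4 M
[C2O4^2-] = s = 1.42 × 10^-4 M

[C2O4^2-] = 1.42 × 10^-4 M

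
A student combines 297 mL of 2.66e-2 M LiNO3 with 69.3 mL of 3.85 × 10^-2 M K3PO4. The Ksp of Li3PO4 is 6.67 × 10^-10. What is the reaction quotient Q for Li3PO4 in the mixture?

Q ≈ 7.31 × 10^-8

Total volume = 297 + 69.3 = 366.3 mL.
[Li^+] = 2.66 × 10^-2 × (297/366.3) = 2.157 × 10^-2 M
[PO4^3-] = 3.85 × 10^-2 × (69.3/366.3) = 7.284 x 10^-3 M
Li3PO4(s) ⇌ 3 Li^+(aq) + PO4^3-(aq), so Q = [Li^+]^3[PO4^3-]
Q = (2.157 × 10^-2)^3(7.284 × 10^-3) = 7.31 × 10^-8
Q > Ksp, so Li3PO4 will precipitate.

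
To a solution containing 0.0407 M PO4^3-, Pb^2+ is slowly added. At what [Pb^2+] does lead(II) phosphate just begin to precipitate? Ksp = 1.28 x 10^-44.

Pb3(PO4)2(s) ⇌ 3 Pb^2+ + 2 PO4^3-
Ksp = [Pb^2+]^3[PO4^3-]^2
Precipitation begins when Q = Ksp. With [PO4^3-] = 0.0407 M:
1.28 x 10^-44 = (0.0407)^2 × [Pb^2+]^3
[Pb^2+] = (1.28 x 10^-44 / 1.656 x 10^-3)^(1/3) = 1.98 × 10^-14 M

[Pb^2+] = 1.98 × 10^-14 M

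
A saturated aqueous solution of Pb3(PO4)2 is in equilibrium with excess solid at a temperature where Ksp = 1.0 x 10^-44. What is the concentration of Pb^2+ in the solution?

[Pb^2+] = 1.9e-9 M

Pb3(PO4)2(s) ⇌ 3 Pb^2+(aq) + 2 PO4^3-(aq)
Ksp = [Pb^2+]^3[PO4^3-]^2
If s mol/L of Pb3(PO4)2 dissolves, [Pb^2+] = 3s and [PO4^3-] = 2s.
Substituting: Ksp = (3s)^3(2s)^2 = 108s^5
s = (1.0 x 10^-44 / 108)^(1/5) = 6.21 x 10^-10 M
[Pb^2+] = 3s = 1.9 × 10^-9 M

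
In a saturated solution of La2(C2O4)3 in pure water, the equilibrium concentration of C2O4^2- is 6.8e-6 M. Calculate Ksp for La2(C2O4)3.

La2(C2O4)3(s) <=> 2 La^3+ + 3 C2O4^2-
Stoichiometry gives [La^3+] = (2/3)[C2O4^2-] = 4.53 × 10^-6 M.
Ksp = [La^3+]^2[C2O4^2-]^3
Ksp = (4.53 × 10^-6)^2 × (6.8 × 10^-6)^3 = 6.5 x 10^-27

Ksp = 6.5e-27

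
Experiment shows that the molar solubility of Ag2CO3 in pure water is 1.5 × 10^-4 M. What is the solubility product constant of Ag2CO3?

Ag2CO3(s) ⇌ 2 Ag^+(aq) + CO3^2-(aq)
Let s = molar solubility. Then [Ag^+] = 2s and [CO3^2-] = s.
Ksp = [Ag^+]^2[CO3^2-]
Ksp = (2s)^2s = 4s^3
With s = 1.5 x 10^-4: Ksp = 1.4 × 10^-11

Ksp ≈ 1.4e-11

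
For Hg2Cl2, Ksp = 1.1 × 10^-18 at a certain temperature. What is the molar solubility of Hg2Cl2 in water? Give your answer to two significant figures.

Hg2Cl2(s) ⇌ Hg2^2+ + 2 Cl^-
Ksp = [Hg2^2+][Cl^-]^2
Let s = molar solubility. Then [Hg2^2+] = s and [Cl^-] = 2s.
Ksp = s(2s)^2 = 4s^3
Solving, s = (1.1 × 10^-18/4)^(1/3) = 6.5 × 10^-7 M

s ≈ 6.5 × 10^-7 M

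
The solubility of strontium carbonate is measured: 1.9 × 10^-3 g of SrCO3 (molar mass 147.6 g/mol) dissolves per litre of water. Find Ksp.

Ksp = 1.7 × 10^-10

Molar solubility s = (1.9 × 10^-3 g/L) / (147.6 g/mol) = 1.29 × 10^-5 M.
SrCO3(s) ⇌ Sr^2+ + CO3^2-
With molar solubility s: [Sr^2+] = s, [CO3^2-] = s.
Ksp = [Sr^2+][CO3^2-]
Ksp = (s)(s) = s^2
Ksp = (1.29 × 10^-5)^2 = 1.7 × 10^-10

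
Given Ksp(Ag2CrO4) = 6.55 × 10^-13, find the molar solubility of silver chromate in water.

s ≈ 5.47e-5 M

Ag2CrO4(s) ⇌ 2 Ag^+(aq) + CrO4^2-(aq)
Ksp = [Ag^+]^2[CrO4^2-]
With molar solubility s: [Ag^+] = 2s, [CrO4^2-] = s.
So Ksp = (2s)^2 × s = 4s^3
s = (6.55 × 10^-13 / 4)^(1/3) = 5.47 × 10^-5 M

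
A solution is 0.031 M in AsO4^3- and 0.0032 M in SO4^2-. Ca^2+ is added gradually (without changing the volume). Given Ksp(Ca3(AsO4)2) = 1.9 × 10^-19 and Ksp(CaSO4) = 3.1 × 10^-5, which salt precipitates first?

Ca3(AsO4)2

Each salt begins to precipitate when Q = Ksp, i.e. when [Ca^2+] reaches its threshold.
For Ca3(AsO4)2: 1.9 × 10^-19 = (0.031)^2 × [Ca^2+]^3  ⇒  [Ca^2+] = 5.8 x 10^-6 M.
For CaSO4: 3.1 × 10^-5 = 0.0032 × [Ca^2+]  ⇒  [Ca^2+] = 9.7 x 10^-3 M.
The salt with the lower threshold [Ca^2+] precipitates first: Ca3(AsO4)2.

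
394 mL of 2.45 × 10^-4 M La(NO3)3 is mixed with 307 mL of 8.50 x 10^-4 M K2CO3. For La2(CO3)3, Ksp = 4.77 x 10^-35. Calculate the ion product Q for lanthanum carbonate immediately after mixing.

Q = 9.78e-19

Total volume = 394 + 307 = 701 mL.
[La^3+] = 2.45 × 10^-4 × (394/701) = 1.377 x 10^-4 M
[CO3^2-] = 8.50 × 10^-4 × (307/701) = 3.723 × 10^-4 M
La2(CO3)3(s) ⇌ 2 La^3+ + 3 CO3^2-, so Q = [La^3+]^2[CO3^2-]^3
Q = (1.377 x 10^-4)^2(3.723 x 10^-4)^3 = 9.78 x 10^-19
Q > Ksp, so La2(CO3)3 will precipitate.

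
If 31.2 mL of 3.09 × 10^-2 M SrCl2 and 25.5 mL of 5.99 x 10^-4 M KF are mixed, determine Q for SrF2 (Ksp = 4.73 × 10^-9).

Total volume = 31.2 + 25.5 = 56.7 mL.
[Sr^2+] = 3.09 × 10^-2 × (31.2/56.7) = 1.700 × 10^-2 M
[F^-] = 5.99 × 10^-4 × (25.5/56.7) = 2.694 × 10^-4 M
SrF2(s) <=> Sr^2+(aq) + 2 F^-(aq), so Q = [Sr^2+][F^-]^2
Q = (1.700 × 10^-2)(2.694 × 10^-4)^2 = 1.23 × 10^-9
Q < Ksp, so no precipitate of SrF2 forms.

1.23 x 10^-9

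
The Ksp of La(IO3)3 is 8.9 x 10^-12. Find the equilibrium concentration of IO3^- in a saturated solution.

La(IO3)3(s) <=> La^3+(aq) + 3 IO3^-(aq)
Ksp = [La^3+][IO3^-]^3
With molar solubility s: [La^3+] = s, [IO3^-] = 3s.
Substituting: Ksp = s(3s)^3 = 27s^4
Solving, s = (8.9 x 10^-12/27)^(1/4) = 7.58 x 10^-4 M
[IO3^-] = 3s = 2.3 × 10^-3 M

[IO3^-] ≈ 2.3 x 10^-3 M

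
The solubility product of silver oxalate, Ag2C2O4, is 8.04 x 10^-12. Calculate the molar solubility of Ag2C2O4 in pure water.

s ≈ 1.26 x 10^-4 M

Ag2C2O4(s) ⇌ 2 Ag^+ + C2O4^2-
Ksp = [Ag^+]^2[C2O4^2-]
Let s = molar solubility. Then [Ag^+] = 2s and [C2O4^2-] = s.
Substituting: Ksp = (2s)^2s = 4s^3
s^3 = 8.04 x 10^-12 / 4, so s = 1.26 x 10^-4 M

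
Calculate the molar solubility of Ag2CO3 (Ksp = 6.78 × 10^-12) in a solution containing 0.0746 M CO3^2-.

Ag2CO3(s) <=> 2 Ag^+(aq) + CO3^2-(aq)
Ksp = [Ag^+]^2[CO3^2-]
If s mol/L dissolves here, [Ag^+] = 2s, [CO3^2-] = 0.0746 + s ≈ 0.0746 (Ksp is small, so little additional dissolves).
Ksp ≈ (2s)^2 × 0.0746
s = 4.77 × 10^-6 M
Check: s = 4.8 × 10^-6 ≪ 0.0746, so the approximation is valid.

s = 4.77e-6 M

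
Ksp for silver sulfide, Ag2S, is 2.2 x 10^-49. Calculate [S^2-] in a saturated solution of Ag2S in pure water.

Ag2S(s) <=> 2 Ag^+(aq) + S^2-(aq)
Ksp = [Ag^+]^2[S^2-]
If s mol/L of Ag2S dissolves, [Ag^+] = 2s and [S^2-] = s.
So Ksp = (2s)^2 × s = 4s^3
s = (2.2 x 10^-49 / 4)^(1/3) = 3.80 × 10^-17 M
[S^2-] = s = 3.8 × 10^-17 M

[S^2-] ≈ 3.8 × 10^-17 M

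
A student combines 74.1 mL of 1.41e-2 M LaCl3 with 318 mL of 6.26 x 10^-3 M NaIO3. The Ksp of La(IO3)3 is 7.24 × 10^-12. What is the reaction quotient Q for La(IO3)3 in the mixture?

Total volume = 74.1 + 318 = 392.1 mL.
[La^3+] = 1.41 x 10^-2 × (74.1/392.1) = 2.665 x 10^-3 M
[IO3^-] = 6.26 × 10^-3 × (318/392.1) = 5.077 x 10^-3 M
La(IO3)3(s) ⇌ La^3+ + 3 IO3^-, so Q = [La^3+][IO3^-]^3
Q = (2.665 x 10^-3)(5.077 × 10^-3)^3 = 3.49 × 10^-10
Q > Ksp, so La(IO3)3 will precipitate.

3.49 × 10^-10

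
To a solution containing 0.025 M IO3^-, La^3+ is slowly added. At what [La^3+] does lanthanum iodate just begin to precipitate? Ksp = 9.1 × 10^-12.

La(IO3)3(s) ⇌ La^3+(aq) + 3 IO3^-(aq)
Ksp = [La^3+][IO3^-]^3
Precipitation begins when Q = Ksp. With [IO3^-] = 0.025 M:
9.1 × 10^-12 = (0.025)^3 × [La^3+]
[La^3+] = (9.1 × 10^-12 / 1.56 × 10^-5) = 5.8 × 10^-7 M

[La^3+] = 5.8 x 10^-7 M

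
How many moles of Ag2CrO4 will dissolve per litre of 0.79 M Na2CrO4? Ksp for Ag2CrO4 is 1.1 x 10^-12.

Ag2CrO4(s) ⇌ 2 Ag^+ + CrO4^2-
Ksp = [Ag^+]^2[CrO4^2-]
Let s = moles of Ag2CrO4 that dissolve per litre. [Ag^+] = 2s, [CrO4^2-] = 0.79 + s ≈ 0.79 (since CrO4^2- from Na2CrO4 dominates).
Ksp ≈ (2s)^2 × 0.79
s = 5.9 × 10^-7 M
Check: s = 5.9 × 10^-7 ≪ 0.79, so the approximation is valid.

5.9 x 10^-7 M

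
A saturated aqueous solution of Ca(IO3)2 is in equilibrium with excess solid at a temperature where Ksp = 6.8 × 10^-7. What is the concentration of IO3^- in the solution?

[IO3^-] = 1.1e-2 M

Ca(IO3)2(s) <=> Ca^2+(aq) + 2 IO3^-(aq)
Ksp = [Ca^2+][IO3^-]^2
With molar solubility s: [Ca^2+] = s, [IO3^-] = 2s.
So Ksp = s × (2s)^2 = 4s^3
s^3 = 6.8 × 10^-7 / 4, so s = 5.54 × 10^-3 M
[IO3^-] = 2s = 1.1 × 10^-2 M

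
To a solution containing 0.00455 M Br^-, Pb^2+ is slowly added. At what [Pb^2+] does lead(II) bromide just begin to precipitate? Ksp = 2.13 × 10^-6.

1.03 × 10^-1 M

PbBr2(s) ⇌ Pb^2+ + 2 Br^-
Ksp = [Pb^2+][Br^-]^2
Precipitation begins when Q = Ksp. With [Br^-] = 0.00455 M:
2.13 × 10^-6 = (0.00455)^2 × [Pb^2+]
[Pb^2+] = (2.13 × 10^-6 / 2.070 × 10^-5) = 1.03 x 10^-1 M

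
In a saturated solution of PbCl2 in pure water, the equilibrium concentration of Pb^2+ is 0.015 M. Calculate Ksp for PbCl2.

PbCl2(s) ⇌ Pb^2+ + 2 Cl^-
Stoichiometry gives [Cl^-] = (2/1)[Pb^2+] = 3.00 x 10^-2 M.
Ksp = [Pb^2+][Cl^-]^2
Ksp = 1.5 × 10^-2 × (3.00 × 10^-2)^2 = 1.4 × 10^-5

Ksp ≈ 1.4 x 10^-5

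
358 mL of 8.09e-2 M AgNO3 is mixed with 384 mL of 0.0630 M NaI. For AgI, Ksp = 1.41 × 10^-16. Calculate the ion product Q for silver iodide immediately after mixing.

1.27e-3

Total volume = 358 + 384 = 742 mL.
[Ag^+] = 8.09 × 10^-2 × (358/742) = 3.903 × 10^-2 M
[I^-] = 6.30 × 10^-2 × (384/742) = 3.260 x 10^-2 M
AgI(s) ⇌ Ag^+ + I^-, so Q = [Ag^+][I^-]
Q = (3.903 x 10^-2)(3.260 × 10^-2) = 1.27 x 10^-3
Q > Ksp, so AgI will precipitate.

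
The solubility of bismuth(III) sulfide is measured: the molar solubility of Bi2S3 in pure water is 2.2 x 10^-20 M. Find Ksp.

5.6e-97

Bi2S3(s) ⇌ 2 Bi^3+(aq) + 3 S^2-(aq)
Let s = molar solubility. Then [Bi^3+] = 2s and [S^2-] = 3s.
Ksp = [Bi^3+]^2[S^2-]^3
So Ksp = (2s)^2 × (3s)^3 = 108s^5
Ksp = 108 × (2.2 × 10^-20)^5 = 5.6 × 10^-97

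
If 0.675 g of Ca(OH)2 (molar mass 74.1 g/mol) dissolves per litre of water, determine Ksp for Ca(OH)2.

3.02 × 10^-6

Molar solubility s = (6.75 × 10^-1 g/L) / (74.1 g/mol) = 9.109 × 10^-3 M.
Ca(OH)2(s) ⇌ Ca^2+(aq) + 2 OH^-(aq)
For each mole of Ca(OH)2 that dissolves: [Ca^2+] = s, [OH^-] = 2s.
Ksp = [Ca^2+][OH^-]^2
Ksp = s(2s)^2 = 4s^3
Ksp = 4 × (9.109 x 10^-3)^3 = 3.02 × 10^-6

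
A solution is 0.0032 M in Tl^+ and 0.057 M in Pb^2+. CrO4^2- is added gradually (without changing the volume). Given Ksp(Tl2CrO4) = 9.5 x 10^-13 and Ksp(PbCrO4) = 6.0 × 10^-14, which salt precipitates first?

PbCrO4

Precipitation of each salt starts when its ion product equals its Ksp.
For Tl2CrO4: 9.5 x 10^-13 = (0.0032)^2 × [CrO4^2-]  ⇒  [CrO4^2-] = 9.3 × 10^-8 M.
For PbCrO4: 6.0 × 10^-14 = 0.057 × [CrO4^2-]  ⇒  [CrO4^2-] = 1.1 x 10^-12 M.
The salt with the lower threshold [CrO4^2-] precipitates first: PbCrO4.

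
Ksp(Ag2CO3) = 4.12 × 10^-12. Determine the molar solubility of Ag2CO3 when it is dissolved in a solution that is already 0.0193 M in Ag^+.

s = 1.11 x 10^-8 M

Ag2CO3(s) <=> 2 Ag^+(aq) + CO3^2-(aq)
Ksp = [Ag^+]^2[CO3^2-]
Let s be the molar solubility in this solution. [Ag^+] = 0.0193 + 2s ≈ 0.0193, [CO3^2-] = s (Ksp is small, so little additional dissolves).
Ksp ≈ (0.0193)^2 × s
s = 1.11 × 10^-8 M
Check: 2s = 2.2 x 10^-8 ≪ 0.0193, so the approximation is valid.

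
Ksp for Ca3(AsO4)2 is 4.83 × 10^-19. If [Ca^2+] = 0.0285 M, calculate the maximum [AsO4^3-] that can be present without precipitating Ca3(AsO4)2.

Ca3(AsO4)2(s) ⇌ 3 Ca^2+(aq) + 2 AsO4^3-(aq)
Ksp = [Ca^2+]^3[AsO4^3-]^2
Precipitation begins when Q = Ksp. With [Ca^2+] = 0.0285 M:
4.83 × 10^-19 = (0.0285)^3 × [AsO4^3-]^2
[AsO4^3-] = (4.83 × 10^-19 / 2.315 x 10^-5)^(1/2) = 1.44 x 10^-7 M

1.44e-7 M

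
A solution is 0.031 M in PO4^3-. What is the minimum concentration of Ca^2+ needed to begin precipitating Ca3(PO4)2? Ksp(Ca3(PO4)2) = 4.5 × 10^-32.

[Ca^2+] = 3.6 x 10^-10 M

Ca3(PO4)2(s) ⇌ 3 Ca^2+(aq) + 2 PO4^3-(aq)
Ksp = [Ca^2+]^3[PO4^3-]^2
Precipitation begins when Q = Ksp. With [PO4^3-] = 0.031 M:
4.5 × 10^-32 = (0.031)^2 × [Ca^2+]^3
[Ca^2+] = (4.5 × 10^-32 / 9.61 × 10^-4)^(1/3) = 3.6 x 10^-10 M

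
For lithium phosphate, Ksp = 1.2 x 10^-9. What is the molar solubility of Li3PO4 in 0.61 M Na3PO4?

Li3PO4(s) ⇌ 3 Li^+ + PO4^3-
Ksp = [Li^+]^3[PO4^3-]
If s mol/L dissolves here, [Li^+] = 3s, [PO4^3-] = 0.61 + s ≈ 0.61 (since PO4^3- from Na3PO4 dominates).
Ksp ≈ (3s)^3 × 0.61
s = 4.2 × 10^-4 M
Check: s = 4.2 × 10^-4 ≪ 0.61, so the approximation is valid.

4.2 × 10^-4 M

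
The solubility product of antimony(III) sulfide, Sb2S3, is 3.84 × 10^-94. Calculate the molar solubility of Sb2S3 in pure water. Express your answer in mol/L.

8.13e-20 M

Sb2S3(s) ⇌ 2 Sb^3+ + 3 S^2-
Ksp = [Sb^3+]^2[S^2-]^3
For each mole of Sb2S3 that dissolves: [Sb^3+] = 2s, [S^2-] = 3s.
Ksp = (2s)^2(3s)^3 = 108s^5
s = (3.84 × 10^-94 / 108)^(1/5) = 8.13 × 10^-20 M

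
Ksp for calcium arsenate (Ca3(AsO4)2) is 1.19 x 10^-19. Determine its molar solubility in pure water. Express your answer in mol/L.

s ≈ 6.43 × 10^-5 M

Ca3(AsO4)2(s) ⇌ 3 Ca^2+ + 2 AsO4^3-
Ksp = [Ca^2+]^3[AsO4^3-]^2
Let s = molar solubility. Then [Ca^2+] = 3s and [AsO4^3-] = 2s.
Substituting: Ksp = (3s)^3(2s)^2 = 108s^5
Solving, s = (1.19 x 10^-19/108)^(1/5) = 6.43 x 10^-5 M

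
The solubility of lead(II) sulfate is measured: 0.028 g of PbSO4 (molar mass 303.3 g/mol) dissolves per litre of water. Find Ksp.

Molar solubility s = (2.8 × 10^-2 g/L) / (303.3 g/mol) = 9.23 × 10^-5 M.
PbSO4(s) ⇌ Pb^2+(aq) + SO4^2-(aq)
With molar solubility s: [Pb^2+] = s, [SO4^2-] = s.
Ksp = [Pb^2+][SO4^2-]
Ksp = s^2
With s = 9.23 x 10^-5: Ksp = 8.5 × 10^-9

Ksp ≈ 8.5e-9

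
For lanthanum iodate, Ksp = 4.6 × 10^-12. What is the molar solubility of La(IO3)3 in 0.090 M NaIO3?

La(IO3)3(s) ⇌ La^3+(aq) + 3 IO3^-(aq)
Ksp = [La^3+][IO3^-]^3
Let s be the molar solubility in this solution. [La^3+] = s, [IO3^-] = 0.090 + 3s ≈ 0.090 (since IO3^- from NaIO3 dominates).
Ksp ≈ s × (0.090)^3
s = 6.3 x 10^-9 M
Check: 3s = 1.9 × 10^-8 ≪ 0.090, so the approximation is valid.

6.3e-9 M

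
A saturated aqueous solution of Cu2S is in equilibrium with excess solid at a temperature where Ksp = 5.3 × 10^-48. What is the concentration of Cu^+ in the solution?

[Cu^+] = 2.2e-16 M

Cu2S(s) ⇌ 2 Cu^+ + S^2-
Ksp = [Cu^+]^2[S^2-]
If s mol/L of Cu2S dissolves, [Cu^+] = 2s and [S^2-] = s.
Ksp = (2s)^2s = 4s^3
s = (5.3 × 10^-48 / 4)^(1/3) = 1.10 x 10^-16 M
[Cu^+] = 2s = 2.2 × 10^-16 M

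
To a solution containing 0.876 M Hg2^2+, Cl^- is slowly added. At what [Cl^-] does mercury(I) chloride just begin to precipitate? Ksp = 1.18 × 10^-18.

Hg2Cl2(s) ⇌ Hg2^2+(aq) + 2 Cl^-(aq)
Ksp = [Hg2^2+][Cl^-]^2
Precipitation begins when Q = Ksp. With [Hg2^2+] = 0.876 M:
1.18 × 10^-18 = (0.876) × [Cl^-]^2
[Cl^-] = (1.18 × 10^-18 / 8.76 × 10^-1)^(1/2) = 1.16 × 10^-9 M

1.16 × 10^-9 M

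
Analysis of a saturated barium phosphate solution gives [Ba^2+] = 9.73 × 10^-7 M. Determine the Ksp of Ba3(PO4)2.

Ksp ≈ 3.88e-31

Ba3(PO4)2(s) ⇌ 3 Ba^2+ + 2 PO4^3-
Stoichiometry gives [PO4^3-] = (2/3)[Ba^2+] = 6.487 × 10^-7 M.
Ksp = [Ba^2+]^3[PO4^3-]^2
Ksp = (9.73 x 10^-7)^3 × (6.487 × 10^-7)^2 = 3.88 x 10^-31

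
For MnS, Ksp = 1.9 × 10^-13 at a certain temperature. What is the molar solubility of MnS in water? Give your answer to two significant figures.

MnS(s) ⇌ Mn^2+(aq) + S^2-(aq)
Ksp = [Mn^2+][S^2-]
With molar solubility s: [Mn^2+] = s, [S^2-] = s.
Ksp = s^2
s = √(1.9 × 10^-13) = 4.4 x 10^-7 M

s ≈ 4.4 × 10^-7 M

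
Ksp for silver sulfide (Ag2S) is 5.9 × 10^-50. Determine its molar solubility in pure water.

s ≈ 2.5e-17 M

Ag2S(s) ⇌ 2 Ag^+ + S^2-
Ksp = [Ag^+]^2[S^2-]
If s mol/L of Ag2S dissolves, [Ag^+] = 2s and [S^2-] = s.
Substituting: Ksp = (2s)^2s = 4s^3
s = (5.9 × 10^-50 / 4)^(1/3) = 2.5 × 10^-17 M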